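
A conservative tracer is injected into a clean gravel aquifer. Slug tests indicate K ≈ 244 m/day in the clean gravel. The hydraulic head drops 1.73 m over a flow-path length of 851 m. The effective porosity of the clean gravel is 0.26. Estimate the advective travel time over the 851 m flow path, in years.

Hydraulic gradient i = Δh / L = 1.73 / 851 = 0.002033.
Darcy flux q = K · i = 244.0 × 0.002033 = 0.4960 m/day.
Seepage velocity v = q / n_e = 0.4960 / 0.26 = 1.908 m/day.
Travel time t = L / v = 851 / 1.908 = 446.1 days = 1.221 years.

1.22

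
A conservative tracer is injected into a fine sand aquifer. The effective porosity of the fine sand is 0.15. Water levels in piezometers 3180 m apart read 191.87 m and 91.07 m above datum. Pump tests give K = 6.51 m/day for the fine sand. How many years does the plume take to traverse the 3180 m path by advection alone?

6.33

Hydraulic gradient i = (191.87 − 91.07) / 3180 = 100.8 / 3180 = 0.03170.
Darcy flux q = K · i = 6.510 × 0.03170 = 0.2064 m/day.
Seepage velocity v = q / n_e = 0.2064 / 0.15 = 1.376 m/day.
Travel time t = L / v = 3180 / 1.376 = 2312 days = 6.329 years.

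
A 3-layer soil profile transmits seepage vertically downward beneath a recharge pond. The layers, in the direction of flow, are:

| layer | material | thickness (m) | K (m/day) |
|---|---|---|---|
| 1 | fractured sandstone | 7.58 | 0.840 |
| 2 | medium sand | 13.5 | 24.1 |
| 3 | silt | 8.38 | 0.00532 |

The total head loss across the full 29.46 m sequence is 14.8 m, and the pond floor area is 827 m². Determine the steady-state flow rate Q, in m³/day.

Flow is perpendicular to layering, so the layers act in series and the equivalent K is the thickness-weighted harmonic mean.
Total thickness L = 7.58 + 13.5 + 8.38 = 29.46 m.
Σ(b_i/K_i) = 7.58/0.840 + 13.5/24.1 + 8.38/0.00532 = 1585 d.
K_eq = L / Σ(b_i/K_i) = 29.46 / 1585 = 0.01859 m/day.
Q = K_eq · A · (Δh/L) = 0.01859 × 827 × (14.8/29.46) = 7.723 m³/day.

7.72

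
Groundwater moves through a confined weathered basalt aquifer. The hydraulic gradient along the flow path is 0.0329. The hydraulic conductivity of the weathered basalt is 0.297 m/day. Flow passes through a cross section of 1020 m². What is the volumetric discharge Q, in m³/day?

Hydraulic gradient i = 0.0329.
Darcy's law: Q = K · A · i = 0.2970 × 1020 × 0.03290 = 9.967 m³/day.

9.97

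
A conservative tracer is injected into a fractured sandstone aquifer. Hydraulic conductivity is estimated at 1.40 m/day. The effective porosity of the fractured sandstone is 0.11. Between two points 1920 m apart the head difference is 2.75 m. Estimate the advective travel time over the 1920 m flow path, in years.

288

Hydraulic gradient i = Δh / L = 2.75 / 1920 = 0.001432.
Darcy flux q = K · i = 1.400 × 0.001432 = 0.002005 m/day.
Seepage velocity v = q / n_e = 0.002005 / 0.11 = 0.01823 m/day.
Travel time t = L / v = 1920 / 0.01823 = 1.053e+05 days = 288.4 years.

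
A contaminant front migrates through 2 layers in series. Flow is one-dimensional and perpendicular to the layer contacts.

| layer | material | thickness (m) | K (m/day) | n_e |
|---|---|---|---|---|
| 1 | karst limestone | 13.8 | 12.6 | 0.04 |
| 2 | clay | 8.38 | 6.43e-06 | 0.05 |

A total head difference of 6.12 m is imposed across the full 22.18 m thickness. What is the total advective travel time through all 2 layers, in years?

With flow normal to the layers, continuity requires the same specific discharge q through every layer.
Σ(b_i/K_i) = 13.8/12.6 + 8.38/6.43e-06 = 1.303e+06 d.
q = Δh / Σ(b_i/K_i) = 6.12 / 1.303e+06 = 4.696e-06 m/day.
In each layer the seepage velocity is v_i = q/n_i, so the layer transit time is t_i = b_i·n_i / q:
  layer 1 (karst limestone): t_1 = 13.8 × 0.04 / 4.696e-06 = 1.175e+05 d
  layer 2 (clay): t_2 = 8.38 × 0.05 / 4.696e-06 = 89227 d
Total t = Σ t_i = 2.068e+05 days = 566.1 years.

566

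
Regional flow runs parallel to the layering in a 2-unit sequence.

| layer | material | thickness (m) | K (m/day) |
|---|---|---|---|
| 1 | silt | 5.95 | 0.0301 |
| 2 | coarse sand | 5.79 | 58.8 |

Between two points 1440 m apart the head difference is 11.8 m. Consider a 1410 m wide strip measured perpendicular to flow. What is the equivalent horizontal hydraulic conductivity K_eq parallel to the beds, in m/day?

29.0

Flow is parallel to layering, so each bed carries its own Darcy discharge and the transmissivities add.
Σ(K_i·b_i) = 0.0301×5.95 + 58.8×5.79 = 340.6 m²/day.
Total thickness b = 11.74 m, so K_eq = Σ(K_i·b_i)/b = 29.01 m/day.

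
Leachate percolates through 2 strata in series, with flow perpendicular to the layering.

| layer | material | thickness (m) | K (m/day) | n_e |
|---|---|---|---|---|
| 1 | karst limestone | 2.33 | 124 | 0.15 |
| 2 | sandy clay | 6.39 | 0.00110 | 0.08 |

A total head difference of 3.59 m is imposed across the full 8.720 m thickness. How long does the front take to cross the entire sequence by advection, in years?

3.81

With flow normal to the layers, continuity requires the same specific discharge q through every layer.
Σ(b_i/K_i) = 2.33/124 + 6.39/0.00110 = 5809 d.
q = Δh / Σ(b_i/K_i) = 3.59 / 5809 = 0.0006180 m/day.
In each layer the seepage velocity is v_i = q/n_i, so the layer transit time is t_i = b_i·n_i / q:
  layer 1 (karst limestone): t_1 = 2.33 × 0.15 / 0.0006180 = 565.5 d
  layer 2 (sandy clay): t_2 = 6.39 × 0.08 / 0.0006180 = 827.2 d
Total t = Σ t_i = 1393 days = 3.813 years.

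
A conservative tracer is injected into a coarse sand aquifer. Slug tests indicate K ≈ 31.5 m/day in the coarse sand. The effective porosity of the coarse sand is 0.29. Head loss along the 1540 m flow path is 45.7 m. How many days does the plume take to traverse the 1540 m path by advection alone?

478

Hydraulic gradient i = Δh / L = 45.7 / 1540 = 0.02968.
Darcy flux q = K · i = 31.50 × 0.02968 = 0.9348 m/day.
Seepage velocity v = q / n_e = 0.9348 / 0.29 = 3.223 m/day.
Travel time t = L / v = 1540 / 3.223 = 477.8 days.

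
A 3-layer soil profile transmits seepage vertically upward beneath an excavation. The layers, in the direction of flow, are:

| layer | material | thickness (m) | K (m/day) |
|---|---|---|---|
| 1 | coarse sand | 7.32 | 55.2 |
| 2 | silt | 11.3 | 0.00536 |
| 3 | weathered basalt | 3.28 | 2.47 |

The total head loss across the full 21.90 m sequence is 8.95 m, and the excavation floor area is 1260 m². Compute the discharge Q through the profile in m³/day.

5.35

Flow is perpendicular to layering, so the layers act in series and the equivalent K is the thickness-weighted harmonic mean.
Total thickness L = 7.32 + 11.3 + 3.28 = 21.90 m.
Σ(b_i/K_i) = 7.32/55.2 + 11.3/0.00536 + 3.28/2.47 = 2110 d.
K_eq = L / Σ(b_i/K_i) = 21.90 / 2110 = 0.01038 m/day.
Q = K_eq · A · (Δh/L) = 0.01038 × 1260 × (8.95/21.90) = 5.345 m³/day.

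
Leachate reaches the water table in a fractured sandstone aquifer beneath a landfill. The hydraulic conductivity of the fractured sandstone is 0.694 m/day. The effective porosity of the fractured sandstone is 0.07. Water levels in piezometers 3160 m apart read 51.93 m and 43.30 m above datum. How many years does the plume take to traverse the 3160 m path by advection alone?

320

Hydraulic gradient i = (51.93 − 43.30) / 3160 = 8.63 / 3160 = 0.002731.
Darcy flux q = K · i = 0.6940 × 0.002731 = 0.001895 m/day.
Seepage velocity v = q / n_e = 0.001895 / 0.07 = 0.02708 m/day.
Travel time t = L / v = 3160 / 0.02708 = 1.167e+05 days = 319.5 years.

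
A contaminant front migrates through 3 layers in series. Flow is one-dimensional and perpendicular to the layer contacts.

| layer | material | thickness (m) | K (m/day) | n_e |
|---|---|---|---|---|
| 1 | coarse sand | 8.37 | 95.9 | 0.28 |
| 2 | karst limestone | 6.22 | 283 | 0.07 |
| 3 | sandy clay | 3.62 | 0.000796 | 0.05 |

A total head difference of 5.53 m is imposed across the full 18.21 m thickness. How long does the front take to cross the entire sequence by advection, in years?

With flow normal to the layers, continuity requires the same specific discharge q through every layer.
Σ(b_i/K_i) = 8.37/95.9 + 6.22/283 + 3.62/0.000796 = 4548 d.
q = Δh / Σ(b_i/K_i) = 5.53 / 4548 = 0.001216 m/day.
In each layer the seepage velocity is v_i = q/n_i, so the layer transit time is t_i = b_i·n_i / q:
  layer 1 (coarse sand): t_1 = 8.37 × 0.28 / 0.001216 = 1927 d
  layer 2 (karst limestone): t_2 = 6.22 × 0.07 / 0.001216 = 358.1 d
  layer 3 (sandy clay): t_3 = 3.62 × 0.05 / 0.001216 = 148.9 d
Total t = Σ t_i = 2434 days = 6.665 years.

6.66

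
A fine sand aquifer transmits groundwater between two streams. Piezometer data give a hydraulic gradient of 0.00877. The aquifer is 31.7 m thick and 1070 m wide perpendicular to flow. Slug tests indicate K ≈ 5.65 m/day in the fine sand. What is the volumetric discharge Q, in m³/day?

Cross-sectional area A = 1070 × 31.7 = 33919 m².
Hydraulic gradient i = 0.00877.
Darcy's law: Q = K · A · i = 5.650 × 33919 × 0.008770 = 1681 m³/day.

1680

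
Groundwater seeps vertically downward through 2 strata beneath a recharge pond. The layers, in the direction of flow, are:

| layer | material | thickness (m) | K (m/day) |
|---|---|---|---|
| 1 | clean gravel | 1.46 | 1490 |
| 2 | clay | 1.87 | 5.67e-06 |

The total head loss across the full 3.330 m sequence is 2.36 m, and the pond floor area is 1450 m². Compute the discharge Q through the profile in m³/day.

0.0104

Flow is perpendicular to layering, so the layers act in series and the equivalent K is the thickness-weighted harmonic mean.
Total thickness L = 1.46 + 1.87 = 3.330 m.
Σ(b_i/K_i) = 1.46/1490 + 1.87/5.67e-06 = 3.298e+05 d.
K_eq = L / Σ(b_i/K_i) = 3.330 / 3.298e+05 = 1.010e-05 m/day.
Q = K_eq · A · (Δh/L) = 1.010e-05 × 1450 × (2.36/3.330) = 0.01038 m³/day.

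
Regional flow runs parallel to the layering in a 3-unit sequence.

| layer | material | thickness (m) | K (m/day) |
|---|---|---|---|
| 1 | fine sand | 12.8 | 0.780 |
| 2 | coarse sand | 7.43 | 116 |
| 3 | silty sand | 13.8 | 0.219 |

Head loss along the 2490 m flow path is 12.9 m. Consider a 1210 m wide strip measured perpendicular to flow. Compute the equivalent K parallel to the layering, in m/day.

25.7

Flow is parallel to layering, so each bed carries its own Darcy discharge and the transmissivities add.
Σ(K_i·b_i) = 0.780×12.8 + 116×7.43 + 0.219×13.8 = 874.9 m²/day.
Total thickness b = 34.03 m, so K_eq = Σ(K_i·b_i)/b = 25.71 m/day.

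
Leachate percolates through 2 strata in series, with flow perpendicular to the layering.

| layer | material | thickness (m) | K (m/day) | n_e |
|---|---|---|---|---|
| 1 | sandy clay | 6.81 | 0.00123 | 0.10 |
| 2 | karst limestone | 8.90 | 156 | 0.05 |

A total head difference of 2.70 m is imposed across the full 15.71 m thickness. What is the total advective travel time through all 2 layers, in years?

With flow normal to the layers, continuity requires the same specific discharge q through every layer.
Σ(b_i/K_i) = 6.81/0.00123 + 8.90/156 = 5537 d.
q = Δh / Σ(b_i/K_i) = 2.70 / 5537 = 0.0004877 m/day.
In each layer the seepage velocity is v_i = q/n_i, so the layer transit time is t_i = b_i·n_i / q:
  layer 1 (sandy clay): t_1 = 6.81 × 0.10 / 0.0004877 = 1396 d
  layer 2 (karst limestone): t_2 = 8.90 × 0.05 / 0.0004877 = 912.5 d
Total t = Σ t_i = 2309 days = 6.322 years.

6.32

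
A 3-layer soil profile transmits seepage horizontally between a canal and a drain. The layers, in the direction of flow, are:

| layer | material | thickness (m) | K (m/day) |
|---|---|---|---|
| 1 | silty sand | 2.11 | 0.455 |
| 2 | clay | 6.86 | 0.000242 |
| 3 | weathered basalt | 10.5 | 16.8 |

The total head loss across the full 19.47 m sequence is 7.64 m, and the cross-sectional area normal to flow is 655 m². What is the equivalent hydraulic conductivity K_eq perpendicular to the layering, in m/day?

Flow is perpendicular to layering, so the layers act in series and the equivalent K is the thickness-weighted harmonic mean.
Total thickness L = 2.11 + 6.86 + 10.5 = 19.47 m.
Σ(b_i/K_i) = 2.11/0.455 + 6.86/0.000242 + 10.5/16.8 = 28352 d.
K_eq = L / Σ(b_i/K_i) = 19.47 / 28352 = 0.0006867 m/day.

0.000687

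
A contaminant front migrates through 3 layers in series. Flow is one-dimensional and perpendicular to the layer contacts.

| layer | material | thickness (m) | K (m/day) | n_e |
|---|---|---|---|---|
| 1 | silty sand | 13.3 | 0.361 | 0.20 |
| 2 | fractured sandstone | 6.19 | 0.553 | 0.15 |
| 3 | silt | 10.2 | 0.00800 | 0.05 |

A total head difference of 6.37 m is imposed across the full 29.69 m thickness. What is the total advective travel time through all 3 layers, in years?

With flow normal to the layers, continuity requires the same specific discharge q through every layer.
Σ(b_i/K_i) = 13.3/0.361 + 6.19/0.553 + 10.2/0.00800 = 1323 d.
q = Δh / Σ(b_i/K_i) = 6.37 / 1323 = 0.004815 m/day.
In each layer the seepage velocity is v_i = q/n_i, so the layer transit time is t_i = b_i·n_i / q:
  layer 1 (silty sand): t_1 = 13.3 × 0.20 / 0.004815 = 552.5 d
  layer 2 (fractured sandstone): t_2 = 6.19 × 0.15 / 0.004815 = 192.8 d
  layer 3 (silt): t_3 = 10.2 × 0.05 / 0.004815 = 105.9 d
Total t = Σ t_i = 851.2 days = 2.331 years.

2.33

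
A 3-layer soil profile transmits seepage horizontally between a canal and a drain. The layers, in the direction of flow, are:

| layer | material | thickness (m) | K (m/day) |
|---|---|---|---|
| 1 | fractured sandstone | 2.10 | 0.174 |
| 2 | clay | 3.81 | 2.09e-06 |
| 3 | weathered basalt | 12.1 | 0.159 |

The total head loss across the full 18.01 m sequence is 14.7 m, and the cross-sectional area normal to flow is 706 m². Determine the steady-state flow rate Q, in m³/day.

0.00569

Flow is perpendicular to layering, so the layers act in series and the equivalent K is the thickness-weighted harmonic mean.
Total thickness L = 2.10 + 3.81 + 12.1 = 18.01 m.
Σ(b_i/K_i) = 2.10/0.174 + 3.81/2.09e-06 + 12.1/0.159 = 1.823e+06 d.
K_eq = L / Σ(b_i/K_i) = 18.01 / 1.823e+06 = 9.879e-06 m/day.
Q = K_eq · A · (Δh/L) = 9.879e-06 × 706 × (14.7/18.01) = 0.005693 m³/day.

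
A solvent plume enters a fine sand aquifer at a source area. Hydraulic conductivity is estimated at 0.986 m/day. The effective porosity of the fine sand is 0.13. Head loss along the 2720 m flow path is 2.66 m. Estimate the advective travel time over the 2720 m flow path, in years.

Hydraulic gradient i = Δh / L = 2.66 / 2720 = 0.0009779.
Darcy flux q = K · i = 0.9860 × 0.0009779 = 0.0009643 m/day.
Seepage velocity v = q / n_e = 0.0009643 / 0.13 = 0.007417 m/day.
Travel time t = L / v = 2720 / 0.007417 = 3.667e+05 days = 1004 years.

1000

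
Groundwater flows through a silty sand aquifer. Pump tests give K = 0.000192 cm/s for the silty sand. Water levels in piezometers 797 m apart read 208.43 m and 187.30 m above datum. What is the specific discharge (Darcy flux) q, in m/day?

Convert K: 0.000192 cm/s × 864 = 0.1659 m/day.
Hydraulic gradient i = (208.43 − 187.30) / 797 = 21.13 / 797 = 0.02651.
Specific discharge q = K · i = 0.1659 × 0.02651 = 0.004398 m/day.

0.00440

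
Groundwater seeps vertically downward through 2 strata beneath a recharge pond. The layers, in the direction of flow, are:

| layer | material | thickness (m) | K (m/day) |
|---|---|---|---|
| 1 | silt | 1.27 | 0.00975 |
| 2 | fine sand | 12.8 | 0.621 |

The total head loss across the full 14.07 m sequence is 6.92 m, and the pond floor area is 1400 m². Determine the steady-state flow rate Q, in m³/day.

64.2

Flow is perpendicular to layering, so the layers act in series and the equivalent K is the thickness-weighted harmonic mean.
Total thickness L = 1.27 + 12.8 = 14.07 m.
Σ(b_i/K_i) = 1.27/0.00975 + 12.8/0.621 = 150.9 d.
K_eq = L / Σ(b_i/K_i) = 14.07 / 150.9 = 0.09326 m/day.
Q = K_eq · A · (Δh/L) = 0.09326 × 1400 × (6.92/14.07) = 64.21 m³/day.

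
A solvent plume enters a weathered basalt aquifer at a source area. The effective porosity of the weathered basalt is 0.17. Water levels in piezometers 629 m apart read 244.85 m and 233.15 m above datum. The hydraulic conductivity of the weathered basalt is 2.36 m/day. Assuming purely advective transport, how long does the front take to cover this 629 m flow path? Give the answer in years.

6.67

Hydraulic gradient i = (244.85 − 233.15) / 629 = 11.7 / 629 = 0.01860.
Darcy flux q = K · i = 2.360 × 0.01860 = 0.04390 m/day.
Seepage velocity v = q / n_e = 0.04390 / 0.17 = 0.2582 m/day.
Travel time t = L / v = 629 / 0.2582 = 2436 days = 6.669 years.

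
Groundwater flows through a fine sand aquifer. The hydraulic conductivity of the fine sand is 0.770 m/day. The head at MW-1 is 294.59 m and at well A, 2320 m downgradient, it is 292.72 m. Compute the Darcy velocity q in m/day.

0.000621

Hydraulic gradient i = (294.59 − 292.72) / 2320 = 1.87 / 2320 = 0.0008060.
Specific discharge q = K · i = 0.7700 × 0.0008060 = 0.0006206 m/day.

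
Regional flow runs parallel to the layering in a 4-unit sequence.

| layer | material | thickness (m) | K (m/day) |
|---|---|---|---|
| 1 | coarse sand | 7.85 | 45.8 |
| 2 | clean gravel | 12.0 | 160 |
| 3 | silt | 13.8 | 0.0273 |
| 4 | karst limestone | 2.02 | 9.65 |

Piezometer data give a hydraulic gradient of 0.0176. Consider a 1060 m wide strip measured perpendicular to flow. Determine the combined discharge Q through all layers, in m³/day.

42900

Flow is parallel to layering, so each bed carries its own Darcy discharge and the transmissivities add.
Σ(K_i·b_i) = 45.8×7.85 + 160×12.0 + 0.0273×13.8 + 9.65×2.02 = 2299 m²/day.
Hydraulic gradient i = 0.0176.
Q = Σ(K_i·b_i) · W · i = 2299 × 1060 × 0.01760 = 42898 m³/day.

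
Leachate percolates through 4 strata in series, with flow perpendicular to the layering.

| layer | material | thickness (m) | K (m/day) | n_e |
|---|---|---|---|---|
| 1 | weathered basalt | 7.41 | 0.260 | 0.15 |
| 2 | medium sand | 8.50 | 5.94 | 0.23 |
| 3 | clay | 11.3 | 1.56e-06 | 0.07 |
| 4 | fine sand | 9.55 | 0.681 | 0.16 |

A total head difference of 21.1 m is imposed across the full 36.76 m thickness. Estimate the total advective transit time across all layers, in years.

With flow normal to the layers, continuity requires the same specific discharge q through every layer.
Σ(b_i/K_i) = 7.41/0.260 + 8.50/5.94 + 11.3/1.56e-06 + 9.55/0.681 = 7.244e+06 d.
q = Δh / Σ(b_i/K_i) = 21.1 / 7.244e+06 = 2.913e-06 m/day.
In each layer the seepage velocity is v_i = q/n_i, so the layer transit time is t_i = b_i·n_i / q:
  layer 1 (weathered basalt): t_1 = 7.41 × 0.15 / 2.913e-06 = 3.816e+05 d
  layer 2 (medium sand): t_2 = 8.50 × 0.23 / 2.913e-06 = 6.712e+05 d
  layer 3 (clay): t_3 = 11.3 × 0.07 / 2.913e-06 = 2.716e+05 d
  layer 4 (fine sand): t_4 = 9.55 × 0.16 / 2.913e-06 = 5.246e+05 d
Total t = Σ t_i = 1.849e+06 days = 5062 years.

5060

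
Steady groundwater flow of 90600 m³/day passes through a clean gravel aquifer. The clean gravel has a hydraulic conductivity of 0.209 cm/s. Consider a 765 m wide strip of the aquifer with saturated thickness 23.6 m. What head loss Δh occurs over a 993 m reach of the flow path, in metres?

Convert K: 0.209 cm/s × 864 = 180.6 m/day.
Cross-sectional area A = 765 × 23.6 = 18054 m².
From Q = K·A·i, i = Q / (K·A) = 90600 / (180.6 × 18054) = 0.02779.
Head loss Δh = i · L = 0.02779 × 993 = 27.60 m.

27.6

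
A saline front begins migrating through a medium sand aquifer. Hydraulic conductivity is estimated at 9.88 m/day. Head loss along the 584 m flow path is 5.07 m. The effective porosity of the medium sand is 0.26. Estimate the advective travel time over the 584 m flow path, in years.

4.85

Hydraulic gradient i = Δh / L = 5.07 / 584 = 0.008682.
Darcy flux q = K · i = 9.880 × 0.008682 = 0.08577 m/day.
Seepage velocity v = q / n_e = 0.08577 / 0.26 = 0.3299 m/day.
Travel time t = L / v = 584 / 0.3299 = 1770 days = 4.847 years.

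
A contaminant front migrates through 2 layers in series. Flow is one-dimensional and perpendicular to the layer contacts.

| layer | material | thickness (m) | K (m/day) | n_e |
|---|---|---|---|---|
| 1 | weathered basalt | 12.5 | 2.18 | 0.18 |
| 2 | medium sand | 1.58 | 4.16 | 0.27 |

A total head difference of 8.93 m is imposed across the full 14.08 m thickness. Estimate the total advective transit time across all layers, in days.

With flow normal to the layers, continuity requires the same specific discharge q through every layer.
Σ(b_i/K_i) = 12.5/2.18 + 1.58/4.16 = 6.114 d.
q = Δh / Σ(b_i/K_i) = 8.93 / 6.114 = 1.461 m/day.
In each layer the seepage velocity is v_i = q/n_i, so the layer transit time is t_i = b_i·n_i / q:
  layer 1 (weathered basalt): t_1 = 12.5 × 0.18 / 1.461 = 1.540 d
  layer 2 (medium sand): t_2 = 1.58 × 0.27 / 1.461 = 0.2921 d
Total t = Σ t_i = 1.832 days.

1.83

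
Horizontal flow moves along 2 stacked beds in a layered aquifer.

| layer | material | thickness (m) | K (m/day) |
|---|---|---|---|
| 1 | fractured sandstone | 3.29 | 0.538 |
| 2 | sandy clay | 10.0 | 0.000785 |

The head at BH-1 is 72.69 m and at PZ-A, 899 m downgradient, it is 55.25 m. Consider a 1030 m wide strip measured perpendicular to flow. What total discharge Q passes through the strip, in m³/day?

Flow is parallel to layering, so each bed carries its own Darcy discharge and the transmissivities add.
Σ(K_i·b_i) = 0.538×3.29 + 0.000785×10.0 = 1.778 m²/day.
Hydraulic gradient i = (72.69 − 55.25) / 899 = 17.44 / 899 = 0.01940.
Q = Σ(K_i·b_i) · W · i = 1.778 × 1030 × 0.01940 = 35.52 m³/day.

35.5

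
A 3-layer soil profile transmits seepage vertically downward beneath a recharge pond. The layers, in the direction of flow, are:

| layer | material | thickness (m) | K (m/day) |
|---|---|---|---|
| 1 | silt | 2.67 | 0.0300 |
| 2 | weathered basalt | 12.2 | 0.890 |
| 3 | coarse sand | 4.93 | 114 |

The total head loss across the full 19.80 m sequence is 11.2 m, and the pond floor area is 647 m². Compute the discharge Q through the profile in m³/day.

Flow is perpendicular to layering, so the layers act in series and the equivalent K is the thickness-weighted harmonic mean.
Total thickness L = 2.67 + 12.2 + 4.93 = 19.80 m.
Σ(b_i/K_i) = 2.67/0.0300 + 12.2/0.890 + 4.93/114 = 102.8 d.
K_eq = L / Σ(b_i/K_i) = 19.80 / 102.8 = 0.1927 m/day.
Q = K_eq · A · (Δh/L) = 0.1927 × 647 × (11.2/19.80) = 70.52 m³/day.

70.5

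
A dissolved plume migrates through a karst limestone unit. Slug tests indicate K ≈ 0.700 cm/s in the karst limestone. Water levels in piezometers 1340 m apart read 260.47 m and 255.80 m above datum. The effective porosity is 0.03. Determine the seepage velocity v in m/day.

70.3

Convert K: 0.700 cm/s × 864 = 604.8 m/day.
Hydraulic gradient i = (260.47 − 255.80) / 1340 = 4.67 / 1340 = 0.003485.
Darcy flux q = K · i = 604.8 × 0.003485 = 2.108 m/day.
Seepage velocity v = q / n_e = 2.108 / 0.03 = 70.26 m/day.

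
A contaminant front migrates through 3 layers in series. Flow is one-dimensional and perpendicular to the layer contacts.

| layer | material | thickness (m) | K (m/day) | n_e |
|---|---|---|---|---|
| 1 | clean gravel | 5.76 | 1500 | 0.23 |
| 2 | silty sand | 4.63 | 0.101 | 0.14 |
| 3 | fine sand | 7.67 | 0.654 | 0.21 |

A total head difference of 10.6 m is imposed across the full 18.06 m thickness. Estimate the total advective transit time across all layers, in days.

19.5

With flow normal to the layers, continuity requires the same specific discharge q through every layer.
Σ(b_i/K_i) = 5.76/1500 + 4.63/0.101 + 7.67/0.654 = 57.57 d.
q = Δh / Σ(b_i/K_i) = 10.6 / 57.57 = 0.1841 m/day.
In each layer the seepage velocity is v_i = q/n_i, so the layer transit time is t_i = b_i·n_i / q:
  layer 1 (clean gravel): t_1 = 5.76 × 0.23 / 0.1841 = 7.196 d
  layer 2 (silty sand): t_2 = 4.63 × 0.14 / 0.1841 = 3.521 d
  layer 3 (fine sand): t_3 = 7.67 × 0.21 / 0.1841 = 8.748 d
Total t = Σ t_i = 19.46 days.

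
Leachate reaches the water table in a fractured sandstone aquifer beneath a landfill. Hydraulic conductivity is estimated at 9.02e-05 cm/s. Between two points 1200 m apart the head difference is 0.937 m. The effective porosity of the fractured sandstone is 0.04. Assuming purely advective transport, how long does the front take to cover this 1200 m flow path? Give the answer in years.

Convert K: 9.02e-05 cm/s × 864 = 0.07793 m/day.
Hydraulic gradient i = Δh / L = 0.937 / 1200 = 0.0007808.
Darcy flux q = K · i = 0.07793 × 0.0007808 = 6.085e-05 m/day.
Seepage velocity v = q / n_e = 6.085e-05 / 0.04 = 0.001521 m/day.
Travel time t = L / v = 1200 / 0.001521 = 7.888e+05 days = 2160 years.

2160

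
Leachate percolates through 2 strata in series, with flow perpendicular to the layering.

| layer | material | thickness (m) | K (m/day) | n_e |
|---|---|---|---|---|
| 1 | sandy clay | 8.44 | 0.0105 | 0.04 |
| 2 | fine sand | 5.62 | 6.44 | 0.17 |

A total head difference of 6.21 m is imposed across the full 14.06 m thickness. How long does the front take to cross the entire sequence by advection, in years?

0.459

With flow normal to the layers, continuity requires the same specific discharge q through every layer.
Σ(b_i/K_i) = 8.44/0.0105 + 5.62/6.44 = 804.7 d.
q = Δh / Σ(b_i/K_i) = 6.21 / 804.7 = 0.007717 m/day.
In each layer the seepage velocity is v_i = q/n_i, so the layer transit time is t_i = b_i·n_i / q:
  layer 1 (sandy clay): t_1 = 8.44 × 0.04 / 0.007717 = 43.75 d
  layer 2 (fine sand): t_2 = 5.62 × 0.17 / 0.007717 = 123.8 d
Total t = Σ t_i = 167.5 days = 0.4587 years.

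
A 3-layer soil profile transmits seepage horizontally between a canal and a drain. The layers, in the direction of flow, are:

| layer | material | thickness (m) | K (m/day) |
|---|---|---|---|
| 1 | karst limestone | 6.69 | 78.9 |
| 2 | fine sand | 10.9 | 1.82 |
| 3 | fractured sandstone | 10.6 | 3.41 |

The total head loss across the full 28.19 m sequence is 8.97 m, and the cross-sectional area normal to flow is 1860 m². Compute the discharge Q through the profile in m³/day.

Flow is perpendicular to layering, so the layers act in series and the equivalent K is the thickness-weighted harmonic mean.
Total thickness L = 6.69 + 10.9 + 10.6 = 28.19 m.
Σ(b_i/K_i) = 6.69/78.9 + 10.9/1.82 + 10.6/3.41 = 9.182 d.
K_eq = L / Σ(b_i/K_i) = 28.19 / 9.182 = 3.070 m/day.
Q = K_eq · A · (Δh/L) = 3.070 × 1860 × (8.97/28.19) = 1817 m³/day.

1820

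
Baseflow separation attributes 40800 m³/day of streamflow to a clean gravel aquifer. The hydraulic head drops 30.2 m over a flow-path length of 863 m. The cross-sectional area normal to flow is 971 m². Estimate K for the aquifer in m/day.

Hydraulic gradient i = Δh / L = 30.2 / 863 = 0.03499.
From Q = K·A·i, K = Q / (A·i) = 40800 / (971.0 × 0.03499) = 1201 m/day.

1200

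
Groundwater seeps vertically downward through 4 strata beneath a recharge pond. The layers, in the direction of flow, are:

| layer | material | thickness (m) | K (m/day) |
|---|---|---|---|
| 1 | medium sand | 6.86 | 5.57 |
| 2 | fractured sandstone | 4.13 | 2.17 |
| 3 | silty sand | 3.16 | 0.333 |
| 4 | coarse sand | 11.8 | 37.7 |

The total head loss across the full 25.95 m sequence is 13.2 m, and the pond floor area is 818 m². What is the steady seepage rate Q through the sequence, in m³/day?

835

Flow is perpendicular to layering, so the layers act in series and the equivalent K is the thickness-weighted harmonic mean.
Total thickness L = 6.86 + 4.13 + 3.16 + 11.8 = 25.95 m.
Σ(b_i/K_i) = 6.86/5.57 + 4.13/2.17 + 3.16/0.333 + 11.8/37.7 = 12.94 d.
K_eq = L / Σ(b_i/K_i) = 25.95 / 12.94 = 2.006 m/day.
Q = K_eq · A · (Δh/L) = 2.006 × 818 × (13.2/25.95) = 834.6 m³/day.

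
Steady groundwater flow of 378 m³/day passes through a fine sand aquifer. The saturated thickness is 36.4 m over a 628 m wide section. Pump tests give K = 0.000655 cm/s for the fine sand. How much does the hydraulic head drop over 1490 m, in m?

Convert K: 0.000655 cm/s × 864 = 0.5659 m/day.
Cross-sectional area A = 628 × 36.4 = 22859 m².
From Q = K·A·i, i = Q / (K·A) = 378 / (0.5659 × 22859) = 0.02922.
Head loss Δh = i · L = 0.02922 × 1490 = 43.54 m.

43.5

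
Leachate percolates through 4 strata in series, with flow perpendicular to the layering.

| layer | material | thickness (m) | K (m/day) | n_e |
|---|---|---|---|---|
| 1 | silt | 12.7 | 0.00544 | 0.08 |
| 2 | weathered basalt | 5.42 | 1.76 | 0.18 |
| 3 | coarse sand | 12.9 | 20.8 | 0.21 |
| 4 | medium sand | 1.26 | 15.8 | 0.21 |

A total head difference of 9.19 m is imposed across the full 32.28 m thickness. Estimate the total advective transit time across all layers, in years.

With flow normal to the layers, continuity requires the same specific discharge q through every layer.
Σ(b_i/K_i) = 12.7/0.00544 + 5.42/1.76 + 12.9/20.8 + 1.26/15.8 = 2338 d.
q = Δh / Σ(b_i/K_i) = 9.19 / 2338 = 0.003930 m/day.
In each layer the seepage velocity is v_i = q/n_i, so the layer transit time is t_i = b_i·n_i / q:
  layer 1 (silt): t_1 = 12.7 × 0.08 / 0.003930 = 258.5 d
  layer 2 (weathered basalt): t_2 = 5.42 × 0.18 / 0.003930 = 248.2 d
  layer 3 (coarse sand): t_3 = 12.9 × 0.21 / 0.003930 = 689.3 d
  layer 4 (medium sand): t_4 = 1.26 × 0.21 / 0.003930 = 67.33 d
Total t = Σ t_i = 1263 days = 3.459 years.

3.46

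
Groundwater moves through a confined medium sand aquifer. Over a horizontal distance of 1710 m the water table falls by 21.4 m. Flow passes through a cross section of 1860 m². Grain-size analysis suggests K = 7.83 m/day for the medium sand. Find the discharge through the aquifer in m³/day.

182

Hydraulic gradient i = Δh / L = 21.4 / 1710 = 0.01251.
Darcy's law: Q = K · A · i = 7.830 × 1860 × 0.01251 = 182.3 m³/day.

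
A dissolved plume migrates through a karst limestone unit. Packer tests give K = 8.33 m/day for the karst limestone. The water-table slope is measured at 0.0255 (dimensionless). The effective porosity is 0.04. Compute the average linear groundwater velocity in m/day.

5.31

Hydraulic gradient i = 0.0255.
Darcy flux q = K · i = 8.330 × 0.02550 = 0.2124 m/day.
Seepage velocity v = q / n_e = 0.2124 / 0.04 = 5.310 m/day.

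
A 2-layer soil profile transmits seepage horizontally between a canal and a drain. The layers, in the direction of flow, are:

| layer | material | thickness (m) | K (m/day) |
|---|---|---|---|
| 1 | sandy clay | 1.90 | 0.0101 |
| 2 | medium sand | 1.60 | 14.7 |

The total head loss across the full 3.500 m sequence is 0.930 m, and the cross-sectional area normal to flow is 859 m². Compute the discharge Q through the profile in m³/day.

Flow is perpendicular to layering, so the layers act in series and the equivalent K is the thickness-weighted harmonic mean.
Total thickness L = 1.90 + 1.60 = 3.500 m.
Σ(b_i/K_i) = 1.90/0.0101 + 1.60/14.7 = 188.2 d.
K_eq = L / Σ(b_i/K_i) = 3.500 / 188.2 = 0.01859 m/day.
Q = K_eq · A · (Δh/L) = 0.01859 × 859 × (0.930/3.500) = 4.244 m³/day.

4.24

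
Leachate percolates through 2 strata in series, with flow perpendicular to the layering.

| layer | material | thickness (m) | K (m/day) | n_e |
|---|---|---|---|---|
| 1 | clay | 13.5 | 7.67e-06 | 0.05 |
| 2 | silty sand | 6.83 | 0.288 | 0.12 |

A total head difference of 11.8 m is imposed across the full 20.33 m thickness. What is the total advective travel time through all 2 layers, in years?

With flow normal to the layers, continuity requires the same specific discharge q through every layer.
Σ(b_i/K_i) = 13.5/7.67e-06 + 6.83/0.288 = 1.760e+06 d.
q = Δh / Σ(b_i/K_i) = 11.8 / 1.760e+06 = 6.704e-06 m/day.
In each layer the seepage velocity is v_i = q/n_i, so the layer transit time is t_i = b_i·n_i / q:
  layer 1 (clay): t_1 = 13.5 × 0.05 / 6.704e-06 = 1.007e+05 d
  layer 2 (silty sand): t_2 = 6.83 × 0.12 / 6.704e-06 = 1.223e+05 d
Total t = Σ t_i = 2.229e+05 days = 610.4 years.

610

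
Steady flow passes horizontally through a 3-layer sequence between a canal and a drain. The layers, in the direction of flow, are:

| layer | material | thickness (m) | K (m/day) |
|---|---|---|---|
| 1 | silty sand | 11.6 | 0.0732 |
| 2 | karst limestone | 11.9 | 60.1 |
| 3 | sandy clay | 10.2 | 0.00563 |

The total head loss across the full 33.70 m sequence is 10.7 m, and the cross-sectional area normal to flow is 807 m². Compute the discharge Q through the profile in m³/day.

4.38

Flow is perpendicular to layering, so the layers act in series and the equivalent K is the thickness-weighted harmonic mean.
Total thickness L = 11.6 + 11.9 + 10.2 = 33.70 m.
Σ(b_i/K_i) = 11.6/0.0732 + 11.9/60.1 + 10.2/0.00563 = 1970 d.
K_eq = L / Σ(b_i/K_i) = 33.70 / 1970 = 0.01710 m/day.
Q = K_eq · A · (Δh/L) = 0.01710 × 807 × (10.7/33.70) = 4.382 m³/day.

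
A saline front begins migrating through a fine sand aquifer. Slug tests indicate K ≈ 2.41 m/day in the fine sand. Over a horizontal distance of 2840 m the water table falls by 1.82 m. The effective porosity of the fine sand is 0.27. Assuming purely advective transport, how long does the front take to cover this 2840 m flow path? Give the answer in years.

Hydraulic gradient i = Δh / L = 1.82 / 2840 = 0.0006408.
Darcy flux q = K · i = 2.410 × 0.0006408 = 0.001544 m/day.
Seepage velocity v = q / n_e = 0.001544 / 0.27 = 0.005720 m/day.
Travel time t = L / v = 2840 / 0.005720 = 4.965e+05 days = 1359 years.

1360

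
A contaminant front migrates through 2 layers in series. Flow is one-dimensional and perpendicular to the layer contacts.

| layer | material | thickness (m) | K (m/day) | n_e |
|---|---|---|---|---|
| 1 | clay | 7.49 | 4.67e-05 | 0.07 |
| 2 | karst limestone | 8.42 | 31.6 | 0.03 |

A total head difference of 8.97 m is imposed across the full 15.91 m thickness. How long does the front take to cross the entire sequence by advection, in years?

With flow normal to the layers, continuity requires the same specific discharge q through every layer.
Σ(b_i/K_i) = 7.49/4.67e-05 + 8.42/31.6 = 1.604e+05 d.
q = Δh / Σ(b_i/K_i) = 8.97 / 1.604e+05 = 5.593e-05 m/day.
In each layer the seepage velocity is v_i = q/n_i, so the layer transit time is t_i = b_i·n_i / q:
  layer 1 (clay): t_1 = 7.49 × 0.07 / 5.593e-05 = 9375 d
  layer 2 (karst limestone): t_2 = 8.42 × 0.03 / 5.593e-05 = 4517 d
Total t = Σ t_i = 13891 days = 38.03 years.

38.0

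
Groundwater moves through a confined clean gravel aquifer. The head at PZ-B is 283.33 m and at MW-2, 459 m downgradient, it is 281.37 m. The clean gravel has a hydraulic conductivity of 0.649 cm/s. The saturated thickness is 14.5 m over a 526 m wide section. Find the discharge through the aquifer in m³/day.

Convert K: 0.649 cm/s × 864 = 560.7 m/day.
Cross-sectional area A = 526 × 14.5 = 7627 m².
Hydraulic gradient i = (283.33 − 281.37) / 459 = 1.96 / 459 = 0.004270.
Darcy's law: Q = K · A · i = 560.7 × 7627 × 0.004270 = 18262 m³/day.

18300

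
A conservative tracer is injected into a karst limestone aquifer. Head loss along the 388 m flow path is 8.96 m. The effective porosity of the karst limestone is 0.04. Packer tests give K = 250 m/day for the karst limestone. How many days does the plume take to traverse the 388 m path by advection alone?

Hydraulic gradient i = Δh / L = 8.96 / 388 = 0.02309.
Darcy flux q = K · i = 250.0 × 0.02309 = 5.773 m/day.
Seepage velocity v = q / n_e = 5.773 / 0.04 = 144.3 m/day.
Travel time t = L / v = 388 / 144.3 = 2.688 days.

2.69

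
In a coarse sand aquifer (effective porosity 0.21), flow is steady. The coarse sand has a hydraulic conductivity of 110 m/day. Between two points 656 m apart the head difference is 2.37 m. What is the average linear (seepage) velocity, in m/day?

1.89

Hydraulic gradient i = Δh / L = 2.37 / 656 = 0.003613.
Darcy flux q = K · i = 110.0 × 0.003613 = 0.3974 m/day.
Seepage velocity v = q / n_e = 0.3974 / 0.21 = 1.892 m/day.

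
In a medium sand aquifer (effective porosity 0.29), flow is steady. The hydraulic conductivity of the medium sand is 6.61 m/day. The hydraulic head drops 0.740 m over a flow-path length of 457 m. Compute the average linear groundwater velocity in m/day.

Hydraulic gradient i = Δh / L = 0.740 / 457 = 0.001619.
Darcy flux q = K · i = 6.610 × 0.001619 = 0.01070 m/day.
Seepage velocity v = q / n_e = 0.01070 / 0.29 = 0.03691 m/day.

0.0369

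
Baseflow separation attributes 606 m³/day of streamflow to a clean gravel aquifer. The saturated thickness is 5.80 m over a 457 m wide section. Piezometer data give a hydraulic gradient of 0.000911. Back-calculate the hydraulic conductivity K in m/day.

251

Cross-sectional area A = 457 × 5.80 = 2651 m².
Hydraulic gradient i = 0.000911.
From Q = K·A·i, K = Q / (A·i) = 606 / (2651 × 0.0009110) = 251.0 m/day.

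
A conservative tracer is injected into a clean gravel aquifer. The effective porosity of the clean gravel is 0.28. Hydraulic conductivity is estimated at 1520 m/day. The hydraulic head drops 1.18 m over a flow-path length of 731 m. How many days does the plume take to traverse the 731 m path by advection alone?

83.4

Hydraulic gradient i = Δh / L = 1.18 / 731 = 0.001614.
Darcy flux q = K · i = 1520 × 0.001614 = 2.454 m/day.
Seepage velocity v = q / n_e = 2.454 / 0.28 = 8.763 m/day.
Travel time t = L / v = 731 / 8.763 = 83.42 days.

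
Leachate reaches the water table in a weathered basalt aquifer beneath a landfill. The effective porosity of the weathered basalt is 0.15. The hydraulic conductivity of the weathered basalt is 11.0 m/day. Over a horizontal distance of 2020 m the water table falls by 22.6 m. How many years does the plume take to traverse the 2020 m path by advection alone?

6.74

Hydraulic gradient i = Δh / L = 22.6 / 2020 = 0.01119.
Darcy flux q = K · i = 11.00 × 0.01119 = 0.1231 m/day.
Seepage velocity v = q / n_e = 0.1231 / 0.15 = 0.8205 m/day.
Travel time t = L / v = 2020 / 0.8205 = 2462 days = 6.741 years.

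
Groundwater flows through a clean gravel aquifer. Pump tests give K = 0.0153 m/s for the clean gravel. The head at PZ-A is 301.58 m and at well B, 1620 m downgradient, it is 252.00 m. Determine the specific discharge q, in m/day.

40.5

Convert K: 0.0153 m/s × 86400 = 1322 m/day.
Hydraulic gradient i = (301.58 − 252.00) / 1620 = 49.58 / 1620 = 0.03060.
Specific discharge q = K · i = 1322 × 0.03060 = 40.46 m/day.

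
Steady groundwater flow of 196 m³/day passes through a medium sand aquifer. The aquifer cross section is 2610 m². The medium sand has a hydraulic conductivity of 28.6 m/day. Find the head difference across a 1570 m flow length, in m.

From Q = K·A·i, i = Q / (K·A) = 196 / (28.60 × 2610) = 0.002626.
Head loss Δh = i · L = 0.002626 × 1570 = 4.122 m.

4.12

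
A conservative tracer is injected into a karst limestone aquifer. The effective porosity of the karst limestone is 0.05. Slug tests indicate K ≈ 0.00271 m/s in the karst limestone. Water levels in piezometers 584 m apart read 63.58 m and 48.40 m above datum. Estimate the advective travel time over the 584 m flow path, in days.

4.80

Convert K: 0.00271 m/s × 86400 = 234.1 m/day.
Hydraulic gradient i = (63.58 − 48.40) / 584 = 15.18 / 584 = 0.02599.
Darcy flux q = K · i = 234.1 × 0.02599 = 6.086 m/day.
Seepage velocity v = q / n_e = 6.086 / 0.05 = 121.7 m/day.
Travel time t = L / v = 584 / 121.7 = 4.798 days.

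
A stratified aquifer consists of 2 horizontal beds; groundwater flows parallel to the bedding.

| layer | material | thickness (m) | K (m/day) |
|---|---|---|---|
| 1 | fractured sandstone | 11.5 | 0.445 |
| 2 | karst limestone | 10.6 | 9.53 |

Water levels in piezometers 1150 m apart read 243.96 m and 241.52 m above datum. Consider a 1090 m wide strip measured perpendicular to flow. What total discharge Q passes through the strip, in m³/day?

Flow is parallel to layering, so each bed carries its own Darcy discharge and the transmissivities add.
Σ(K_i·b_i) = 0.445×11.5 + 9.53×10.6 = 106.1 m²/day.
Hydraulic gradient i = (243.96 − 241.52) / 1150 = 2.44 / 1150 = 0.002122.
Q = Σ(K_i·b_i) · W · i = 106.1 × 1090 × 0.002122 = 245.5 m³/day.

245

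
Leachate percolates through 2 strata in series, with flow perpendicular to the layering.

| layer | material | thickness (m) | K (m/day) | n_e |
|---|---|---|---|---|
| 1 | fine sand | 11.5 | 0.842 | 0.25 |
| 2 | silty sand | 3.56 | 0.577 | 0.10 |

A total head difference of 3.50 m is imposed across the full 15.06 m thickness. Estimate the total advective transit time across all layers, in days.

18.3

With flow normal to the layers, continuity requires the same specific discharge q through every layer.
Σ(b_i/K_i) = 11.5/0.842 + 3.56/0.577 = 19.83 d.
q = Δh / Σ(b_i/K_i) = 3.50 / 19.83 = 0.1765 m/day.
In each layer the seepage velocity is v_i = q/n_i, so the layer transit time is t_i = b_i·n_i / q:
  layer 1 (fine sand): t_1 = 11.5 × 0.25 / 0.1765 = 16.29 d
  layer 2 (silty sand): t_2 = 3.56 × 0.10 / 0.1765 = 2.017 d
Total t = Σ t_i = 18.30 days.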